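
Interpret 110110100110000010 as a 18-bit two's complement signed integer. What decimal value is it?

MSB is 1, so the value is negative. Find the magnitude:
1. Invert bits:  001001011001111101
2. Add 1:        001001011001111110  = 38526
3. Apply sign:   -38526

Answer: -38526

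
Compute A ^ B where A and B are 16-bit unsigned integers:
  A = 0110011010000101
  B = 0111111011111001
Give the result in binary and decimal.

Apply ^ to each column (1 where bits differ):
  0110011010000101
^ 0111111011111001
------------------
  0001100001111100

Answer: 0001100001111100 (6268)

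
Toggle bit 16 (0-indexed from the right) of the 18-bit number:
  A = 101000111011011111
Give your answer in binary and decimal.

Mask = 1 << 16 = 010000000000000000
Bit 16 of A is 0; XOR with the mask flips it to 1.
  101000111011011111
^ 010000000000000000
--------------------
  111000111011011111

Answer: 111000111011011111 (233183)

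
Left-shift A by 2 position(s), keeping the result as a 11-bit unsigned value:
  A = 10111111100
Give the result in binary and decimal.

Shift left by 2: drop the top 2 bit(s), append 2 zero(s) on the right.
  10111111100  ->  discard [10], keep [111111100], append 00
= 11111110000

Answer: 11111110000 (2032)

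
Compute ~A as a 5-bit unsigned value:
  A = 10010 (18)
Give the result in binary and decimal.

Flip each bit (0->1, 1->0):
  10010
  01101

Answer: 01101 (13)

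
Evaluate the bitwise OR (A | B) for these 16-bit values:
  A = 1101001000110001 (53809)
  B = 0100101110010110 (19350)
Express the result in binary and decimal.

Apply | to each column (1 where either bit is 1):
  1101001000110001
| 0100101110010110
------------------
  1101101110110111

Answer: 1101101110110111 (56247)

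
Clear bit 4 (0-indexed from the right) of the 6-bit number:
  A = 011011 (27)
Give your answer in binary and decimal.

Mask = ~(1 << 4) = 101111
Bit 4 of A is 1, so AND-ing with the mask clears it to 0.
  011011
& 101111
--------
  001011

Answer: 001011 (11)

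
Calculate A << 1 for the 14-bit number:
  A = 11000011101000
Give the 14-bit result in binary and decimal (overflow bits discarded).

Shift left by 1: drop the top 1 bit(s), append 1 zero(s) on the right.
  11000011101000  ->  discard [1], keep [1000011101000], append 0
= 10000111010000

Answer: 10000111010000 (8656)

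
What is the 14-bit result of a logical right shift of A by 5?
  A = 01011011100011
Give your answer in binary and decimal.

Logical shift right by 5: drop the bottom 5 bit(s), prepend 5 zero(s) on the left.
  01011011100011  ->  keep [010110111], discard [00011], prepend 00000
= 00000010110111

Answer: 00000010110111 (183)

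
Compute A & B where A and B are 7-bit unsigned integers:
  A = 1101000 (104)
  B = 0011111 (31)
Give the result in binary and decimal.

Apply & to each column (1 only where both bits are 1):
  1101000
& 0011111
---------
  0001000

Answer: 0001000 (8)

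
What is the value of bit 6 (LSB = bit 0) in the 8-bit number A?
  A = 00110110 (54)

Bit 6 is the 7th from the right.
  00110110
   ^
That bit is 0.

Answer: 0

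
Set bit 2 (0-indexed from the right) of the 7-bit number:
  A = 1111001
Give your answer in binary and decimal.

Mask = 1 << 2 = 0000100
Bit 2 of A is 0, so OR-ing with the mask flips it to 1.
  1111001
| 0000100
---------
  1111101

Answer: 1111101 (125)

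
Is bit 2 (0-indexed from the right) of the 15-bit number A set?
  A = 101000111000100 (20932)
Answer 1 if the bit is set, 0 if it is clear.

Bit 2 is the 3rd from the right.
  101000111000100
              ^
That bit is 1.

Answer: 1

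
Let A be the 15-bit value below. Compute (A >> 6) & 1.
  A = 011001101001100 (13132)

Bit 6 is the 7th from the right.
  011001101001100
          ^
That bit is 1.

Answer: 1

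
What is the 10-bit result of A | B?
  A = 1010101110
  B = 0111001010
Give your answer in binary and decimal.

Apply | to each column (1 where either bit is 1):
  1010101110
| 0111001010
------------
  1111101110

Answer: 1111101110 (1006)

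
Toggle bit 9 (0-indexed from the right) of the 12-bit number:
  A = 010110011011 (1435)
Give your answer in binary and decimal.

Mask = 1 << 9 = 001000000000
Bit 9 of A is 0; XOR with the mask flips it to 1.
  010110011011
^ 001000000000
--------------
  011110011011

Answer: 011110011011 (1947)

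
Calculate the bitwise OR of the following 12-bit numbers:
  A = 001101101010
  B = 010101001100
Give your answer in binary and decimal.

Apply | to each column (1 where either bit is 1):
  001101101010
| 010101001100
--------------
  011101101110

Answer: 011101101110 (1902)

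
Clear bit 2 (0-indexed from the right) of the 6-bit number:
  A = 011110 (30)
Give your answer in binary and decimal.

Mask = ~(1 << 2) = 111011
Bit 2 of A is 1, so AND-ing with the mask clears it to 0.
  011110
& 111011
--------
  011010

Answer: 011010 (26)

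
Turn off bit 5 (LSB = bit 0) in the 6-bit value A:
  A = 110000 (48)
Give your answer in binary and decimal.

Mask = ~(1 << 5) = 011111
Bit 5 of A is 1, so AND-ing with the mask clears it to 0.
  110000
& 011111
--------
  010000

Answer: 010000 (16)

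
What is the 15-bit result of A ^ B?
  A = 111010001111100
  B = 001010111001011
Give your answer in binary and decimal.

Apply ^ to each column (1 where bits differ):
  111010001111100
^ 001010111001011
-----------------
  110000110110111

Answer: 110000110110111 (25015)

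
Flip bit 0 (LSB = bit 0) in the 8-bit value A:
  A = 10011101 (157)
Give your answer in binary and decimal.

Mask = 1 << 0 = 00000001
Bit 0 of A is 1; XOR with the mask flips it to 0.
  10011101
^ 00000001
----------
  10011100

Answer: 10011100 (156)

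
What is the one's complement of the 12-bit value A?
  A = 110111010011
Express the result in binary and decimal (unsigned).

Flip each bit (0->1, 1->0):
  110111010011
  001000101100

Answer: 001000101100 (556)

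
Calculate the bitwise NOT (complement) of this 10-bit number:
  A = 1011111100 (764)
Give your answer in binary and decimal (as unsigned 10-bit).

Flip each bit (0->1, 1->0):
  1011111100
  0100000011

Answer: 0100000011 (259)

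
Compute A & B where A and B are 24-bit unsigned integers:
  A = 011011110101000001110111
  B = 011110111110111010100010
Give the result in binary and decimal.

Apply & to each column (1 only where both bits are 1):
  011011110101000001110111
& 011110111110111010100010
--------------------------
  011010110100000000100010

Answer: 011010110100000000100010 (7028770)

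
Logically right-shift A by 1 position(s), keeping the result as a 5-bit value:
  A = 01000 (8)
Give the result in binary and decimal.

Logical shift right by 1: drop the bottom 1 bit(s), prepend 1 zero(s) on the left.
  01000  ->  keep [0100], discard [0], prepend 0
= 00100

Answer: 00100 (4)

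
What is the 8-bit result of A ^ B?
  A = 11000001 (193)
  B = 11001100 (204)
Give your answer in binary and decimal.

Apply ^ to each column (1 where bits differ):
  11000001
^ 11001100
----------
  00001101

Answer: 00001101 (13)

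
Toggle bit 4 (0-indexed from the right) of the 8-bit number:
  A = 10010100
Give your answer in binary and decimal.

Mask = 1 << 4 = 00010000
Bit 4 of A is 1; XOR with the mask flips it to 0.
  10010100
^ 00010000
----------
  10000100

Answer: 10000100 (132)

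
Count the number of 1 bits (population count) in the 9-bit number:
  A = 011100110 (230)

011100110
1-bits at positions (from bit 0 = LSB): 1, 2, 5, 6, 7
Count = 5

Answer: 5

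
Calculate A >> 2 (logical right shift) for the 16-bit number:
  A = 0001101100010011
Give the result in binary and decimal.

Logical shift right by 2: drop the bottom 2 bit(s), prepend 2 zero(s) on the left.
  0001101100010011  ->  keep [00011011000100], discard [11], prepend 00
= 0000011011000100

Answer: 0000011011000100 (1732)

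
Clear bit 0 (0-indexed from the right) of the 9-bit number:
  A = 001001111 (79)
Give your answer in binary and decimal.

Mask = ~(1 << 0) = 111111110
Bit 0 of A is 1, so AND-ing with the mask clears it to 0.
  001001111
& 111111110
-----------
  001001110

Answer: 001001110 (78)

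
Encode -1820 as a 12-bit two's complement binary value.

1. Binary of +1820:  011100011100
2. Invert bits:     100011100011
3. Add 1:           100011100100

Answer: 100011100100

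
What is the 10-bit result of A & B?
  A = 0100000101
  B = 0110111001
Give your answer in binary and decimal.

Apply & to each column (1 only where both bits are 1):
  0100000101
& 0110111001
------------
  0100000001

Answer: 0100000001 (257)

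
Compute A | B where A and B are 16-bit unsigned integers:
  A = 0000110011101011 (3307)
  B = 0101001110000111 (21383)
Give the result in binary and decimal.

Apply | to each column (1 where either bit is 1):
  0000110011101011
| 0101001110000111
------------------
  0101111111101111

Answer: 0101111111101111 (24559)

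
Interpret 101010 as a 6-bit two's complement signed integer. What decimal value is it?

MSB is 1, so the value is negative. Find the magnitude:
1. Invert bits:  010101
2. Add 1:        010110  = 22
3. Apply sign:   -22

Answer: -22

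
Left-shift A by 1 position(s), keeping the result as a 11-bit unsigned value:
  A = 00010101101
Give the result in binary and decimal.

Shift left by 1: drop the top 1 bit(s), append 1 zero(s) on the right.
  00010101101  ->  discard [0], keep [0010101101], append 0
= 00101011010

Answer: 00101011010 (346)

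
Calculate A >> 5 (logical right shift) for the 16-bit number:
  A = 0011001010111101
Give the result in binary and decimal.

Logical shift right by 5: drop the bottom 5 bit(s), prepend 5 zero(s) on the left.
  0011001010111101  ->  keep [00110010101], discard [11101], prepend 00000
= 0000000110010101

Answer: 0000000110010101 (405)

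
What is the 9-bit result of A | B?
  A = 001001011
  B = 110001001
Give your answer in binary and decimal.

Apply | to each column (1 where either bit is 1):
  001001011
| 110001001
-----------
  111001011

Answer: 111001011 (459)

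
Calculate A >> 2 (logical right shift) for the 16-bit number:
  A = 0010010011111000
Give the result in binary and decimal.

Logical shift right by 2: drop the bottom 2 bit(s), prepend 2 zero(s) on the left.
  0010010011111000  ->  keep [00100100111110], discard [00], prepend 00
= 0000100100111110

Answer: 0000100100111110 (2366)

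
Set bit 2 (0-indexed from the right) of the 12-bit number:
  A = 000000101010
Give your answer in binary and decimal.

Mask = 1 << 2 = 000000000100
Bit 2 of A is 0, so OR-ing with the mask flips it to 1.
  000000101010
| 000000000100
--------------
  000000101110

Answer: 000000101110 (46)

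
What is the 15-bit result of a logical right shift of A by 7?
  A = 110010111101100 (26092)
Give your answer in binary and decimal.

Logical shift right by 7: drop the bottom 7 bit(s), prepend 7 zero(s) on the left.
  110010111101100  ->  keep [11001011], discard [1101100], prepend 0000000
= 000000011001011

Answer: 000000011001011 (203)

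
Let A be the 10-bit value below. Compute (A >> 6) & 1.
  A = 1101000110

Bit 6 is the 7th from the right.
  1101000110
     ^
That bit is 1.

Answer: 1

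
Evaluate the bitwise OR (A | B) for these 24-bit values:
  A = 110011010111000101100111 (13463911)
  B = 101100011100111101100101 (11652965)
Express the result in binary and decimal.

Apply | to each column (1 where either bit is 1):
  110011010111000101100111
| 101100011100111101100101
--------------------------
  111111011111111101100111

Answer: 111111011111111101100111 (16645991)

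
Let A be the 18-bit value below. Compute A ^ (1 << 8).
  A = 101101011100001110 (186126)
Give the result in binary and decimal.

Mask = 1 << 8 = 000000000100000000
Bit 8 of A is 1; XOR with the mask flips it to 0.
  101101011100001110
^ 000000000100000000
--------------------
  101101011000001110

Answer: 101101011000001110 (185870)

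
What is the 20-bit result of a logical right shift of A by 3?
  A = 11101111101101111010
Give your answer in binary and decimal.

Logical shift right by 3: drop the bottom 3 bit(s), prepend 3 zero(s) on the left.
  11101111101101111010  ->  keep [11101111101101111], discard [010], prepend 000
= 00011101111101101111

Answer: 00011101111101101111 (122735)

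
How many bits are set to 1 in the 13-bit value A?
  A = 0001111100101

0001111100101
1-bits at positions (from bit 0 = LSB): 0, 2, 5, 6, 7, 8, 9
Count = 7

Answer: 7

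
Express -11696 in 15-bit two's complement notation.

1. Binary of +11696:  010110110110000
2. Invert bits:     101001001001111
3. Add 1:           101001001010000

Answer: 101001001010000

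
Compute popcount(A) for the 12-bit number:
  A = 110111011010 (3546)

110111011010
1-bits at positions (from bit 0 = LSB): 1, 3, 4, 6, 7, 8, 10, 11
Count = 8

Answer: 8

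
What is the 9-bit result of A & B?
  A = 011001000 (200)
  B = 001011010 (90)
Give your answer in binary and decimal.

Apply & to each column (1 only where both bits are 1):
  011001000
& 001011010
-----------
  001001000

Answer: 001001000 (72)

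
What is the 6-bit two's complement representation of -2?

1. Binary of +2:  000010
2. Invert bits:     111101
3. Add 1:           111110

Answer: 111110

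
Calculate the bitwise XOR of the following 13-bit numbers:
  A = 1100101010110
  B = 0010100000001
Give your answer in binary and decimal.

Apply ^ to each column (1 where bits differ):
  1100101010110
^ 0010100000001
---------------
  1110001010111

Answer: 1110001010111 (7255)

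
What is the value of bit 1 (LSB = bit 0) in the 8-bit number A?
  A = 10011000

Bit 1 is the 2nd from the right.
  10011000
        ^
That bit is 0.

Answer: 0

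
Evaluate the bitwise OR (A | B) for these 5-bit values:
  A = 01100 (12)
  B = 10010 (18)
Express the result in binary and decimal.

Apply | to each column (1 where either bit is 1):
  01100
| 10010
-------
  11110

Answer: 11110 (30)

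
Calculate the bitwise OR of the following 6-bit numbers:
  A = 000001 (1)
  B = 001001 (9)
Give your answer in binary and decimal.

Apply | to each column (1 where either bit is 1):
  000001
| 001001
--------
  001001

Answer: 001001 (9)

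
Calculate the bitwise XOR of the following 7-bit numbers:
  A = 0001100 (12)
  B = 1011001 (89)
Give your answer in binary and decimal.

Apply ^ to each column (1 where bits differ):
  0001100
^ 1011001
---------
  1010101

Answer: 1010101 (85)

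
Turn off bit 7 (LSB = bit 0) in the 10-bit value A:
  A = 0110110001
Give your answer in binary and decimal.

Mask = ~(1 << 7) = 1101111111
Bit 7 of A is 1, so AND-ing with the mask clears it to 0.
  0110110001
& 1101111111
------------
  0100110001

Answer: 0100110001 (305)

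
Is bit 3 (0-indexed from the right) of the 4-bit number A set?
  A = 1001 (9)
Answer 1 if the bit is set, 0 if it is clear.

Bit 3 is the 4th from the right.
  1001
  ^
That bit is 1.

Answer: 1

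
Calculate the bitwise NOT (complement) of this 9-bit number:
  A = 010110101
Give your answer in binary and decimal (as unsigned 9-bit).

Flip each bit (0->1, 1->0):
  010110101
  101001010

Answer: 101001010 (330)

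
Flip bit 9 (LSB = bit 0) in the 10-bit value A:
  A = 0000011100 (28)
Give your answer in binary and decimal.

Mask = 1 << 9 = 1000000000
Bit 9 of A is 0; XOR with the mask flips it to 1.
  0000011100
^ 1000000000
------------
  1000011100

Answer: 1000011100 (540)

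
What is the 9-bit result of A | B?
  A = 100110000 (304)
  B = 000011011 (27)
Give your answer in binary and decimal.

Apply | to each column (1 where either bit is 1):
  100110000
| 000011011
-----------
  100111011

Answer: 100111011 (315)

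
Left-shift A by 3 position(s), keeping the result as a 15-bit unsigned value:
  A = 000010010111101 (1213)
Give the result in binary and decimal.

Shift left by 3: drop the top 3 bit(s), append 3 zero(s) on the right.
  000010010111101  ->  discard [000], keep [010010111101], append 000
= 010010111101000

Answer: 010010111101000 (9704)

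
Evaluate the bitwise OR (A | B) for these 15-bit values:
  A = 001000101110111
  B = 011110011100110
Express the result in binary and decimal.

Apply | to each column (1 where either bit is 1):
  001000101110111
| 011110011100110
-----------------
  011110111110111

Answer: 011110111110111 (15863)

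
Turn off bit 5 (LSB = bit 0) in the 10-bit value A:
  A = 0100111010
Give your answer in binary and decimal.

Mask = ~(1 << 5) = 1111011111
Bit 5 of A is 1, so AND-ing with the mask clears it to 0.
  0100111010
& 1111011111
------------
  0100011010

Answer: 0100011010 (282)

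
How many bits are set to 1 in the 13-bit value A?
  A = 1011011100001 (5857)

1011011100001
1-bits at positions (from bit 0 = LSB): 0, 5, 6, 7, 9, 10, 12
Count = 7

Answer: 7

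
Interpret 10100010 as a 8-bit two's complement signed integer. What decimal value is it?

MSB is 1, so the value is negative. Find the magnitude:
1. Invert bits:  01011101
2. Add 1:        01011110  = 94
3. Apply sign:   -94

Answer: -94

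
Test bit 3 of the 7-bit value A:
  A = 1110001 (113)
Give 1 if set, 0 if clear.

Bit 3 is the 4th from the right.
  1110001
     ^
That bit is 0.

Answer: 0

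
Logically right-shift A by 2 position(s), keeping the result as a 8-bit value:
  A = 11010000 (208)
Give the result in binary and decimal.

Logical shift right by 2: drop the bottom 2 bit(s), prepend 2 zero(s) on the left.
  11010000  ->  keep [110100], discard [00], prepend 00
= 00110100

Answer: 00110100 (52)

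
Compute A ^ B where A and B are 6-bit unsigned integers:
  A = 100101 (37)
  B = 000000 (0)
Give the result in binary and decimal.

Apply ^ to each column (1 where bits differ):
  100101
^ 000000
--------
  100101

Answer: 100101 (37)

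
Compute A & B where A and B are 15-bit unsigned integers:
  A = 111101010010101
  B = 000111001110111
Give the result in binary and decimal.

Apply & to each column (1 only where both bits are 1):
  111101010010101
& 000111001110111
-----------------
  000101000010101

Answer: 000101000010101 (2581)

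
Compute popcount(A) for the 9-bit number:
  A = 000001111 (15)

000001111
1-bits at positions (from bit 0 = LSB): 0, 1, 2, 3
Count = 4

Answer: 4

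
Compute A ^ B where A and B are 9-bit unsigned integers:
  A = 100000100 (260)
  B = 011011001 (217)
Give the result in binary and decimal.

Apply ^ to each column (1 where bits differ):
  100000100
^ 011011001
-----------
  111011101

Answer: 111011101 (477)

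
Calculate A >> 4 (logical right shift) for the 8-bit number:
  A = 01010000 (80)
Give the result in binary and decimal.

Logical shift right by 4: drop the bottom 4 bit(s), prepend 4 zero(s) on the left.
  01010000  ->  keep [0101], discard [0000], prepend 0000
= 00000101

Answer: 00000101 (5)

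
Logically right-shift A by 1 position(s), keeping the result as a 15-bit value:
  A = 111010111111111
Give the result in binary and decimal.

Logical shift right by 1: drop the bottom 1 bit(s), prepend 1 zero(s) on the left.
  111010111111111  ->  keep [11101011111111], discard [1], prepend 0
= 011101011111111

Answer: 011101011111111 (15103)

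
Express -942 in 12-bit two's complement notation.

1. Binary of +942:  001110101110
2. Invert bits:     110001010001
3. Add 1:           110001010010

Answer: 110001010010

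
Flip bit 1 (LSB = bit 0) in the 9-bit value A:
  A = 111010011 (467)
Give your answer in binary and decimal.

Mask = 1 << 1 = 000000010
Bit 1 of A is 1; XOR with the mask flips it to 0.
  111010011
^ 000000010
-----------
  111010001

Answer: 111010001 (465)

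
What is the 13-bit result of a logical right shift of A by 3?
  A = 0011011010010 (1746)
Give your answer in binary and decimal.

Logical shift right by 3: drop the bottom 3 bit(s), prepend 3 zero(s) on the left.
  0011011010010  ->  keep [0011011010], discard [010], prepend 000
= 0000011011010

Answer: 0000011011010 (218)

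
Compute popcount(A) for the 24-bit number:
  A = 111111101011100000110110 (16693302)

111111101011100000110110
1-bits at positions (from bit 0 = LSB): 1, 2, 4, 5, 11, 12, 13, 15, 17, 18, 19, 20, 21, 22, 23
Count = 15

Answer: 15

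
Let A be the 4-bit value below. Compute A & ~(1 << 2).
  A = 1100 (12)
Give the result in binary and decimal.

Mask = ~(1 << 2) = 1011
Bit 2 of A is 1, so AND-ing with the mask clears it to 0.
  1100
& 1011
------
  1000

Answer: 1000 (8)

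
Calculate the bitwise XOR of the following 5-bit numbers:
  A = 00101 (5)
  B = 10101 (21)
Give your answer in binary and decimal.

Apply ^ to each column (1 where bits differ):
  00101
^ 10101
-------
  10000

Answer: 10000 (16)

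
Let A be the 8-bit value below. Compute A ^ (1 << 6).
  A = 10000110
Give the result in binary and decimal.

Mask = 1 << 6 = 01000000
Bit 6 of A is 0; XOR with the mask flips it to 1.
  10000110
^ 01000000
----------
  11000110

Answer: 11000110 (198)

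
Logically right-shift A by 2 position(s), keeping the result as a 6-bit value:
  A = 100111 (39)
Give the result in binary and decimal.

Logical shift right by 2: drop the bottom 2 bit(s), prepend 2 zero(s) on the left.
  100111  ->  keep [1001], discard [11], prepend 00
= 001001

Answer: 001001 (9)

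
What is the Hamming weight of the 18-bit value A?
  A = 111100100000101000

111100100000101000
1-bits at positions (from bit 0 = LSB): 3, 5, 11, 14, 15, 16, 17
Count = 7

Answer: 7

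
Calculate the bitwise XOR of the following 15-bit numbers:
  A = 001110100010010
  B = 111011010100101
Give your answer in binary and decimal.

Apply ^ to each column (1 where bits differ):
  001110100010010
^ 111011010100101
-----------------
  110101110110111

Answer: 110101110110111 (27575)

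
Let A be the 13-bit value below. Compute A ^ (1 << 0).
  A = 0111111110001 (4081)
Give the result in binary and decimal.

Mask = 1 << 0 = 0000000000001
Bit 0 of A is 1; XOR with the mask flips it to 0.
  0111111110001
^ 0000000000001
---------------
  0111111110000

Answer: 0111111110000 (4080)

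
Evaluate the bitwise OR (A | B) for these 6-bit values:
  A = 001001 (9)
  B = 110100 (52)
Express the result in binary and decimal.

Apply | to each column (1 where either bit is 1):
  001001
| 110100
--------
  111101

Answer: 111101 (61)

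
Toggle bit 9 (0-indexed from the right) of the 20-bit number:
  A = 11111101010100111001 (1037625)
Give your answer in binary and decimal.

Mask = 1 << 9 = 00000000001000000000
Bit 9 of A is 0; XOR with the mask flips it to 1.
  11111101010100111001
^ 00000000001000000000
----------------------
  11111101011100111001

Answer: 11111101011100111001 (1038137)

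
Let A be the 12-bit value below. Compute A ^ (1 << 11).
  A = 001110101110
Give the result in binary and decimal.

Mask = 1 << 11 = 100000000000
Bit 11 of A is 0; XOR with the mask flips it to 1.
  001110101110
^ 100000000000
--------------
  101110101110

Answer: 101110101110 (2990)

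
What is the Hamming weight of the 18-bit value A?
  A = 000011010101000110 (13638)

000011010101000110
1-bits at positions (from bit 0 = LSB): 1, 2, 6, 8, 10, 12, 13
Count = 7

Answer: 7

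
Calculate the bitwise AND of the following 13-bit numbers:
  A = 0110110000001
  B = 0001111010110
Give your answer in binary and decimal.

Apply & to each column (1 only where both bits are 1):
  0110110000001
& 0001111010110
---------------
  0000110000000

Answer: 0000110000000 (384)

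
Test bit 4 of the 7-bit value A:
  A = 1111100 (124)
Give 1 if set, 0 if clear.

Bit 4 is the 5th from the right.
  1111100
    ^
That bit is 1.

Answer: 1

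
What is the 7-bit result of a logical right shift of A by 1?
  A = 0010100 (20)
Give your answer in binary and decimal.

Logical shift right by 1: drop the bottom 1 bit(s), prepend 1 zero(s) on the left.
  0010100  ->  keep [001010], discard [0], prepend 0
= 0001010

Answer: 0001010 (10)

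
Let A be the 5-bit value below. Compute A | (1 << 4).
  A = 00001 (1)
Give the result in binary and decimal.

Mask = 1 << 4 = 10000
Bit 4 of A is 0, so OR-ing with the mask flips it to 1.
  00001
| 10000
-------
  10001

Answer: 10001 (17)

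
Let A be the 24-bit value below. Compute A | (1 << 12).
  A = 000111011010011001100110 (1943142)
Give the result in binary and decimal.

Mask = 1 << 12 = 000000000001000000000000
Bit 12 of A is 0, so OR-ing with the mask flips it to 1.
  000111011010011001100110
| 000000000001000000000000
--------------------------
  000111011011011001100110

Answer: 000111011011011001100110 (1947238)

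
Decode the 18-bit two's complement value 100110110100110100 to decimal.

MSB is 1, so the value is negative. Find the magnitude:
1. Invert bits:  011001001011001011
2. Add 1:        011001001011001100  = 103116
3. Apply sign:   -103116

Answer: -103116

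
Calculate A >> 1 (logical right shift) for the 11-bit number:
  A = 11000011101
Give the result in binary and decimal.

Logical shift right by 1: drop the bottom 1 bit(s), prepend 1 zero(s) on the left.
  11000011101  ->  keep [1100001110], discard [1], prepend 0
= 01100001110

Answer: 01100001110 (782)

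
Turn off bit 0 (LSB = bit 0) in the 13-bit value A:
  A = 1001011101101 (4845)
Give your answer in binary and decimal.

Mask = ~(1 << 0) = 1111111111110
Bit 0 of A is 1, so AND-ing with the mask clears it to 0.
  1001011101101
& 1111111111110
---------------
  1001011101100

Answer: 1001011101100 (4844)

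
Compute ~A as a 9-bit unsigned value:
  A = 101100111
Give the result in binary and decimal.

Flip each bit (0->1, 1->0):
  101100111
  010011000

Answer: 010011000 (152)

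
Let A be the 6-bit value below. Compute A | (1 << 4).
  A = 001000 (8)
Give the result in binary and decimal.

Mask = 1 << 4 = 010000
Bit 4 of A is 0, so OR-ing with the mask flips it to 1.
  001000
| 010000
--------
  011000

Answer: 011000 (24)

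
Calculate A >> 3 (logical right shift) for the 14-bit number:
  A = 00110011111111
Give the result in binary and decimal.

Logical shift right by 3: drop the bottom 3 bit(s), prepend 3 zero(s) on the left.
  00110011111111  ->  keep [00110011111], discard [111], prepend 000
= 00000110011111

Answer: 00000110011111 (415)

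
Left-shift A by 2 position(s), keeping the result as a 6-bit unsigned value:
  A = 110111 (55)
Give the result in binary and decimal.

Shift left by 2: drop the top 2 bit(s), append 2 zero(s) on the right.
  110111  ->  discard [11], keep [0111], append 00
= 011100

Answer: 011100 (28)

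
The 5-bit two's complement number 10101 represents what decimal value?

MSB is 1, so the value is negative. Find the magnitude:
1. Invert bits:  01010
2. Add 1:        01011  = 11
3. Apply sign:   -11

Answer: -11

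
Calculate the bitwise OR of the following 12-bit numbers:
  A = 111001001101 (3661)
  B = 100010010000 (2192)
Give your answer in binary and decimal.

Apply | to each column (1 where either bit is 1):
  111001001101
| 100010010000
--------------
  111011011101

Answer: 111011011101 (3805)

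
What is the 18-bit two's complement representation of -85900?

1. Binary of +85900:  010100111110001100
2. Invert bits:     101011000001110011
3. Add 1:           101011000001110100

Answer: 101011000001110100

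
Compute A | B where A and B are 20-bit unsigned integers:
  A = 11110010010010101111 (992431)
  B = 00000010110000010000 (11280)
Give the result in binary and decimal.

Apply | to each column (1 where either bit is 1):
  11110010010010101111
| 00000010110000010000
----------------------
  11110010110010111111

Answer: 11110010110010111111 (994495)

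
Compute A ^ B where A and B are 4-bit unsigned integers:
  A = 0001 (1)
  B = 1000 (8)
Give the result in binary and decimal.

Apply ^ to each column (1 where bits differ):
  0001
^ 1000
------
  1001

Answer: 1001 (9)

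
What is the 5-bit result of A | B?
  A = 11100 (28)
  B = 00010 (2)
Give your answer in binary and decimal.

Apply | to each column (1 where either bit is 1):
  11100
| 00010
-------
  11110

Answer: 11110 (30)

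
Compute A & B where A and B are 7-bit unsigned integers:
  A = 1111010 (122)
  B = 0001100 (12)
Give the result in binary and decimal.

Apply & to each column (1 only where both bits are 1):
  1111010
& 0001100
---------
  0001000

Answer: 0001000 (8)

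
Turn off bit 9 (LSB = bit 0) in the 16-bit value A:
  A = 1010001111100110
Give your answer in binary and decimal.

Mask = ~(1 << 9) = 1111110111111111
Bit 9 of A is 1, so AND-ing with the mask clears it to 0.
  1010001111100110
& 1111110111111111
------------------
  1010000111100110

Answer: 1010000111100110 (41446)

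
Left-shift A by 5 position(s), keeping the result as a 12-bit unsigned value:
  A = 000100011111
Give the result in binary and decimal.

Shift left by 5: drop the top 5 bit(s), append 5 zero(s) on the right.
  000100011111  ->  discard [00010], keep [0011111], append 00000
= 001111100000

Answer: 001111100000 (992)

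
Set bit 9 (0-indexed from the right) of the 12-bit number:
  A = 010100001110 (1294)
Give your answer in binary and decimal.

Mask = 1 << 9 = 001000000000
Bit 9 of A is 0, so OR-ing with the mask flips it to 1.
  010100001110
| 001000000000
--------------
  011100001110

Answer: 011100001110 (1806)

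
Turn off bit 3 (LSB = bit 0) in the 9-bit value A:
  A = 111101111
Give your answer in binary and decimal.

Mask = ~(1 << 3) = 111110111
Bit 3 of A is 1, so AND-ing with the mask clears it to 0.
  111101111
& 111110111
-----------
  111100111

Answer: 111100111 (487)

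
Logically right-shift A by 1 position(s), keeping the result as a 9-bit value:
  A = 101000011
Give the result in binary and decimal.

Logical shift right by 1: drop the bottom 1 bit(s), prepend 1 zero(s) on the left.
  101000011  ->  keep [10100001], discard [1], prepend 0
= 010100001

Answer: 010100001 (161)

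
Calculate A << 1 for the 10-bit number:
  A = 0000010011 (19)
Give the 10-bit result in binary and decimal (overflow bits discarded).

Shift left by 1: drop the top 1 bit(s), append 1 zero(s) on the right.
  0000010011  ->  discard [0], keep [000010011], append 0
= 0000100110

Answer: 0000100110 (38)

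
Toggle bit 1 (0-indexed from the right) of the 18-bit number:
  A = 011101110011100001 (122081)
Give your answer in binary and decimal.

Mask = 1 << 1 = 000000000000000010
Bit 1 of A is 0; XOR with the mask flips it to 1.
  011101110011100001
^ 000000000000000010
--------------------
  011101110011100011

Answer: 011101110011100011 (122083)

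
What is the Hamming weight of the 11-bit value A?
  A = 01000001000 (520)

01000001000
1-bits at positions (from bit 0 = LSB): 3, 9
Count = 2

Answer: 2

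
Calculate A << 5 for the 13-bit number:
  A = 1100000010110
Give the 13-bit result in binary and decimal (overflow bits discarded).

Shift left by 5: drop the top 5 bit(s), append 5 zero(s) on the right.
  1100000010110  ->  discard [11000], keep [00010110], append 00000
= 0001011000000

Answer: 0001011000000 (704)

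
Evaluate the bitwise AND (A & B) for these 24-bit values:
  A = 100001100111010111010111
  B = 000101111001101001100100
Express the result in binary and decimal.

Apply & to each column (1 only where both bits are 1):
  100001100111010111010111
& 000101111001101001100100
--------------------------
  000001100001000001000100

Answer: 000001100001000001000100 (397380)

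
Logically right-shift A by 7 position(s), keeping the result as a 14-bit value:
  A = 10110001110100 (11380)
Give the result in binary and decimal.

Logical shift right by 7: drop the bottom 7 bit(s), prepend 7 zero(s) on the left.
  10110001110100  ->  keep [1011000], discard [1110100], prepend 0000000
= 00000001011000

Answer: 00000001011000 (88)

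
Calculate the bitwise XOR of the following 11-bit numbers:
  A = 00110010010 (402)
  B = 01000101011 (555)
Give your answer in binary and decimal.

Apply ^ to each column (1 where bits differ):
  00110010010
^ 01000101011
-------------
  01110111001

Answer: 01110111001 (953)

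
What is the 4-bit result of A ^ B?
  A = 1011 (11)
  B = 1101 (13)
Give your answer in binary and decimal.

Apply ^ to each column (1 where bits differ):
  1011
^ 1101
------
  0110

Answer: 0110 (6)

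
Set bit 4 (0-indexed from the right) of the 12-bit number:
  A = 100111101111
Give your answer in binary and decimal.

Mask = 1 << 4 = 000000010000
Bit 4 of A is 0, so OR-ing with the mask flips it to 1.
  100111101111
| 000000010000
--------------
  100111111111

Answer: 100111111111 (2559)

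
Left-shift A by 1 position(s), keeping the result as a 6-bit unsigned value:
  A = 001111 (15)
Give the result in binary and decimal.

Shift left by 1: drop the top 1 bit(s), append 1 zero(s) on the right.
  001111  ->  discard [0], keep [01111], append 0
= 011110

Answer: 011110 (30)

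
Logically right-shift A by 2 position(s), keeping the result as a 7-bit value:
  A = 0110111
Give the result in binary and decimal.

Logical shift right by 2: drop the bottom 2 bit(s), prepend 2 zero(s) on the left.
  0110111  ->  keep [01101], discard [11], prepend 00
= 0001101

Answer: 0001101 (13)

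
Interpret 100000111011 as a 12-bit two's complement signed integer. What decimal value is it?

MSB is 1, so the value is negative. Find the magnitude:
1. Invert bits:  011111000100
2. Add 1:        011111000101  = 1989
3. Apply sign:   -1989

Answer: -1989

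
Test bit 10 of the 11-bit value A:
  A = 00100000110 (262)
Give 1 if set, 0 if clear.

Bit 10 is the 11th from the right.
  00100000110
  ^
That bit is 0.

Answer: 0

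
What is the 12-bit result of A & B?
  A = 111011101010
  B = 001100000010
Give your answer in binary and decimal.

Apply & to each column (1 only where both bits are 1):
  111011101010
& 001100000010
--------------
  001000000010

Answer: 001000000010 (514)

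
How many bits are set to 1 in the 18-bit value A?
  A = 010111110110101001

010111110110101001
1-bits at positions (from bit 0 = LSB): 0, 3, 5, 7, 8, 10, 11, 12, 13, 14, 16
Count = 11

Answer: 11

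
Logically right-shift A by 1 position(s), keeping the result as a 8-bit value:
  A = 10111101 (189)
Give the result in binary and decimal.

Logical shift right by 1: drop the bottom 1 bit(s), prepend 1 zero(s) on the left.
  10111101  ->  keep [1011110], discard [1], prepend 0
= 01011110

Answer: 01011110 (94)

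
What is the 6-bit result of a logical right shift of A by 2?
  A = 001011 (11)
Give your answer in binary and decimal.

Logical shift right by 2: drop the bottom 2 bit(s), prepend 2 zero(s) on the left.
  001011  ->  keep [0010], discard [11], prepend 00
= 000010

Answer: 000010 (2)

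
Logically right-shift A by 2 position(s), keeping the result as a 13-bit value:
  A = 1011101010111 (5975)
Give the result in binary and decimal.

Logical shift right by 2: drop the bottom 2 bit(s), prepend 2 zero(s) on the left.
  1011101010111  ->  keep [10111010101], discard [11], prepend 00
= 0010111010101

Answer: 0010111010101 (1493)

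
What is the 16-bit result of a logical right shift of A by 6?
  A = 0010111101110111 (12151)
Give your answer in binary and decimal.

Logical shift right by 6: drop the bottom 6 bit(s), prepend 6 zero(s) on the left.
  0010111101110111  ->  keep [0010111101], discard [110111], prepend 000000
= 0000000010111101

Answer: 0000000010111101 (189)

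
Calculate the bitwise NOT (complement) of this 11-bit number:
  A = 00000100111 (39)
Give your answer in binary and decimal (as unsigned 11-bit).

Flip each bit (0->1, 1->0):
  00000100111
  11111011000

Answer: 11111011000 (2008)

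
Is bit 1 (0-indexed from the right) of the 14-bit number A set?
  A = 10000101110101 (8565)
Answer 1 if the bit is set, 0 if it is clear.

Bit 1 is the 2nd from the right.
  10000101110101
              ^
That bit is 0.

Answer: 0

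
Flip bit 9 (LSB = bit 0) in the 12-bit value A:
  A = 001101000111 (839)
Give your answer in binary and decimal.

Mask = 1 << 9 = 001000000000
Bit 9 of A is 1; XOR with the mask flips it to 0.
  001101000111
^ 001000000000
--------------
  000101000111

Answer: 000101000111 (327)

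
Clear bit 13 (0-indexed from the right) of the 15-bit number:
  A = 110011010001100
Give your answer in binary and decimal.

Mask = ~(1 << 13) = 101111111111111
Bit 13 of A is 1, so AND-ing with the mask clears it to 0.
  110011010001100
& 101111111111111
-----------------
  100011010001100

Answer: 100011010001100 (18060)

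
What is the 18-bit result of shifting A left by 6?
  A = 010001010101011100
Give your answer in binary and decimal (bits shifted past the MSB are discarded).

Shift left by 6: drop the top 6 bit(s), append 6 zero(s) on the right.
  010001010101011100  ->  discard [010001], keep [010101011100], append 000000
= 010101011100000000

Answer: 010101011100000000 (87808)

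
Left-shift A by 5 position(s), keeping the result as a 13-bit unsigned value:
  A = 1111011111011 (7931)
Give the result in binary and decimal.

Shift left by 5: drop the top 5 bit(s), append 5 zero(s) on the right.
  1111011111011  ->  discard [11110], keep [11111011], append 00000
= 1111101100000

Answer: 1111101100000 (8032)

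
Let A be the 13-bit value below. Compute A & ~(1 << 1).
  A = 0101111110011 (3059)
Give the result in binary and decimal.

Mask = ~(1 << 1) = 1111111111101
Bit 1 of A is 1, so AND-ing with the mask clears it to 0.
  0101111110011
& 1111111111101
---------------
  0101111110001

Answer: 0101111110001 (3057)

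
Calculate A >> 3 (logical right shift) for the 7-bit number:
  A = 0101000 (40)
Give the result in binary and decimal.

Logical shift right by 3: drop the bottom 3 bit(s), prepend 3 zero(s) on the left.
  0101000  ->  keep [0101], discard [000], prepend 000
= 0000101

Answer: 0000101 (5)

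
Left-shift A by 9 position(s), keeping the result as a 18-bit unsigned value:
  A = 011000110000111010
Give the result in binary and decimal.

Shift left by 9: drop the top 9 bit(s), append 9 zero(s) on the right.
  011000110000111010  ->  discard [011000110], keep [000111010], append 000000000
= 000111010000000000

Answer: 000111010000000000 (29696)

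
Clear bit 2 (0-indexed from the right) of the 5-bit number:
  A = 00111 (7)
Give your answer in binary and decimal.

Mask = ~(1 << 2) = 11011
Bit 2 of A is 1, so AND-ing with the mask clears it to 0.
  00111
& 11011
-------
  00011

Answer: 00011 (3)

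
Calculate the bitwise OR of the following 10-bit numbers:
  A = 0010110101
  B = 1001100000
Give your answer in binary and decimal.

Apply | to each column (1 where either bit is 1):
  0010110101
| 1001100000
------------
  1011110101

Answer: 1011110101 (757)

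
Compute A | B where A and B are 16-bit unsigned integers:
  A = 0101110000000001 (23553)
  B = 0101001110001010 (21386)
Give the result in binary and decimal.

Apply | to each column (1 where either bit is 1):
  0101110000000001
| 0101001110001010
------------------
  0101111110001011

Answer: 0101111110001011 (24459)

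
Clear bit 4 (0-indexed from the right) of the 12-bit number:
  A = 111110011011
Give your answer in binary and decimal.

Mask = ~(1 << 4) = 111111101111
Bit 4 of A is 1, so AND-ing with the mask clears it to 0.
  111110011011
& 111111101111
--------------
  111110001011

Answer: 111110001011 (3979)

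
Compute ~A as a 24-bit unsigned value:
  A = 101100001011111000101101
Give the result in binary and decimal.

Flip each bit (0->1, 1->0):
  101100001011111000101101
  010011110100000111010010

Answer: 010011110100000111010010 (5194194)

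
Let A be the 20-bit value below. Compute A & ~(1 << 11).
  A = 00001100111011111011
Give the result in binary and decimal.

Mask = ~(1 << 11) = 11111111011111111111
Bit 11 of A is 1, so AND-ing with the mask clears it to 0.
  00001100111011111011
& 11111111011111111111
----------------------
  00001100011011111011

Answer: 00001100011011111011 (50939)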